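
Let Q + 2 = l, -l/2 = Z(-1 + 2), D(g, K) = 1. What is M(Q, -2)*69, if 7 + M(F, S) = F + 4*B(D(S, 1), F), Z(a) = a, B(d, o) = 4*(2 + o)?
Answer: -2967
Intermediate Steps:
B(d, o) = 8 + 4*o
l = -2 (l = -2*(-1 + 2) = -2*1 = -2)
Q = -4 (Q = -2 - 2 = -4)
M(F, S) = 25 + 17*F (M(F, S) = -7 + (F + 4*(8 + 4*F)) = -7 + (F + (32 + 16*F)) = -7 + (32 + 17*F) = 25 + 17*F)
M(Q, -2)*69 = (25 + 17*(-4))*69 = (25 - 68)*69 = -43*69 = -2967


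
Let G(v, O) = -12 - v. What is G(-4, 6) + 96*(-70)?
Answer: -6728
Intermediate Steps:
G(-4, 6) + 96*(-70) = (-12 - 1*(-4)) + 96*(-70) = (-12 + 4) - 6720 = -8 - 6720 = -6728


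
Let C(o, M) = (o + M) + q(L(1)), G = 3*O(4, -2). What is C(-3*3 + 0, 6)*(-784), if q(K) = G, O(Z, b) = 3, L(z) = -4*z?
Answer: -4704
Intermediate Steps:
G = 9 (G = 3*3 = 9)
q(K) = 9
C(o, M) = 9 + M + o (C(o, M) = (o + M) + 9 = (M + o) + 9 = 9 + M + o)
C(-3*3 + 0, 6)*(-784) = (9 + 6 + (-3*3 + 0))*(-784) = (9 + 6 + (-9 + 0))*(-784) = (9 + 6 - 9)*(-784) = 6*(-784) = -4704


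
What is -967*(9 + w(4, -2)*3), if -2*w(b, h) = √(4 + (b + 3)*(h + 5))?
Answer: -2901/2 ≈ -1450.5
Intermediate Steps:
w(b, h) = -√(4 + (3 + b)*(5 + h))/2 (w(b, h) = -√(4 + (b + 3)*(h + 5))/2 = -√(4 + (3 + b)*(5 + h))/2)
-967*(9 + w(4, -2)*3) = -967*(9 - √(19 + 3*(-2) + 5*4 + 4*(-2))/2*3) = -967*(9 - √(19 - 6 + 20 - 8)/2*3) = -967*(9 - √25/2*3) = -967*(9 - ½*5*3) = -967*(9 - 5/2*3) = -967*(9 - 15/2) = -967*3/2 = -2901/2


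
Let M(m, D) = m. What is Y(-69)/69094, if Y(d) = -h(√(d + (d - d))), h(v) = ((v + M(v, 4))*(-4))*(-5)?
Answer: -20*I*√69/34547 ≈ -0.0048089*I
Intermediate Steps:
h(v) = 40*v (h(v) = ((v + v)*(-4))*(-5) = ((2*v)*(-4))*(-5) = -8*v*(-5) = 40*v)
Y(d) = -40*√d (Y(d) = -40*√(d + (d - d)) = -40*√(d + 0) = -40*√d)
Y(-69)/69094 = -40*I*√69/69094 = -40*I*√69*(1/69094) = -20*I*√69/34547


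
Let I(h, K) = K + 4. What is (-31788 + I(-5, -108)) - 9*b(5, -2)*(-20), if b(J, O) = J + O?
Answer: -31352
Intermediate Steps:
I(h, K) = 4 + K
(-31788 + I(-5, -108)) - 9*b(5, -2)*(-20) = (-31788 + (4 - 108)) - 9*(5 - 2)*(-20) = (-31788 - 104) - 9*3*(-20) = -31892 - 27*(-20) = -31892 + 540 = -31352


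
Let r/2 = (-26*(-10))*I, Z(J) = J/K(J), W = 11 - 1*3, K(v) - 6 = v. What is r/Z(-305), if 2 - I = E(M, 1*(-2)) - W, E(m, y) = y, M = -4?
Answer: 373152/61 ≈ 6117.2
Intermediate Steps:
K(v) = 6 + v
W = 8 (W = 11 - 3 = 8)
I = 12 (I = 2 - (1*(-2) - 1*8) = 2 - (-2 - 8) = 2 - 1*(-10) = 2 + 10 = 12)
Z(J) = J/(6 + J)
r = 6240 (r = 2*(-26*(-10)*12) = 2*(260*12) = 2*3120 = 6240)
r/Z(-305) = 6240/((-305/(6 - 305))) = 6240/((-305/(-299))) = 6240/((-305*(-1/299))) = 6240/(305/299) = 6240*(299/305) = 373152/61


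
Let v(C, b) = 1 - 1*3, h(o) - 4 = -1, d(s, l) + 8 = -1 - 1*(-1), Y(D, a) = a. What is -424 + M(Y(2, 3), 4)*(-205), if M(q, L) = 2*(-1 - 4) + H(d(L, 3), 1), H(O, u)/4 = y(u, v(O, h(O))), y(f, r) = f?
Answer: 806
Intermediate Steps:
d(s, l) = -8 (d(s, l) = -8 + (-1 - 1*(-1)) = -8 + (-1 + 1) = -8 + 0 = -8)
h(o) = 3 (h(o) = 4 - 1 = 3)
v(C, b) = -2 (v(C, b) = 1 - 3 = -2)
H(O, u) = 4*u
M(q, L) = -6 (M(q, L) = 2*(-1 - 4) + 4*1 = 2*(-5) + 4 = -10 + 4 = -6)
-424 + M(Y(2, 3), 4)*(-205) = -424 - 6*(-205) = -424 + 1230 = 806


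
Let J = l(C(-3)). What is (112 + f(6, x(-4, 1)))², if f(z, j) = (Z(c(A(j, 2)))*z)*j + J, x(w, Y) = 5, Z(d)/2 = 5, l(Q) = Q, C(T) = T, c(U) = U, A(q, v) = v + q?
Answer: 167281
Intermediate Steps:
A(q, v) = q + v
Z(d) = 10 (Z(d) = 2*5 = 10)
J = -3
f(z, j) = -3 + 10*j*z (f(z, j) = (10*z)*j - 3 = 10*j*z - 3 = -3 + 10*j*z)
(112 + f(6, x(-4, 1)))² = (112 + (-3 + 10*5*6))² = (112 + (-3 + 300))² = (112 + 297)² = 409² = 167281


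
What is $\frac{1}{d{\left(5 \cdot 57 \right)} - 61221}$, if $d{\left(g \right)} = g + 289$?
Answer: $- \frac{1}{60647} \approx -1.6489 \cdot 10^{-5}$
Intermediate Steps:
$d{\left(g \right)} = 289 + g$
$\frac{1}{d{\left(5 \cdot 57 \right)} - 61221} = \frac{1}{\left(289 + 5 \cdot 57\right) - 61221} = \frac{1}{\left(289 + 285\right) - 61221} = \frac{1}{574 - 61221} = \frac{1}{-60647} = - \frac{1}{60647}$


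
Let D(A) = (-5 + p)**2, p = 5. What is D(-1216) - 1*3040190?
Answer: -3040190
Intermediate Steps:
D(A) = 0 (D(A) = (-5 + 5)**2 = 0**2 = 0)
D(-1216) - 1*3040190 = 0 - 1*3040190 = 0 - 3040190 = -3040190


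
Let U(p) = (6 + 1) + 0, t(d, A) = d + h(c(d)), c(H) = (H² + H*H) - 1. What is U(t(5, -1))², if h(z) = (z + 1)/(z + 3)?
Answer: 49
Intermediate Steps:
c(H) = -1 + 2*H² (c(H) = (H² + H²) - 1 = 2*H² - 1 = -1 + 2*H²)
h(z) = (1 + z)/(3 + z)
t(d, A) = d + 2*d²/(2 + 2*d²) (t(d, A) = d + (1 + (-1 + 2*d²))/(3 + (-1 + 2*d²)) = d + (2*d²)/(2 + 2*d²) = d + 2*d²/(2 + 2*d²))
U(p) = 7 (U(p) = 7 + 0 = 7)
U(t(5, -1))² = 7² = 49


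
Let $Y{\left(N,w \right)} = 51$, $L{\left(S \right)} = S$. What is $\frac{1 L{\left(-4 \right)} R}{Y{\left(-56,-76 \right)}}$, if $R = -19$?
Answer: $\frac{76}{51} \approx 1.4902$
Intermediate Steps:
$\frac{1 L{\left(-4 \right)} R}{Y{\left(-56,-76 \right)}} = \frac{1 \left(-4\right) \left(-19\right)}{51} = \left(-4\right) \left(-19\right) \frac{1}{51} = 76 \cdot \frac{1}{51} = \frac{76}{51}$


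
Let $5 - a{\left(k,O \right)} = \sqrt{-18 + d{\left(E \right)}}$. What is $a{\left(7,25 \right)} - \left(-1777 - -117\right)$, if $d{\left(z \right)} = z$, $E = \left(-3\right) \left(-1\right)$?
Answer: $1665 - i \sqrt{15} \approx 1665.0 - 3.873 i$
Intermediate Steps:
$E = 3$
$a{\left(k,O \right)} = 5 - i \sqrt{15}$ ($a{\left(k,O \right)} = 5 - \sqrt{-18 + 3} = 5 - \sqrt{-15} = 5 - i \sqrt{15}$)
$a{\left(7,25 \right)} - \left(-1777 - -117\right) = \left(5 - i \sqrt{15}\right) - \left(-1777 - -117\right) = \left(5 - i \sqrt{15}\right) - \left(-1777 + 117\right) = \left(5 - i \sqrt{15}\right) - -1660 = \left(5 - i \sqrt{15}\right) + 1660 = 1665 - i \sqrt{15}$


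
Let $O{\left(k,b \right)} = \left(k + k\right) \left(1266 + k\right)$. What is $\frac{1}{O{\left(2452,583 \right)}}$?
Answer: $\frac{1}{18233072} \approx 5.4845 \cdot 10^{-8}$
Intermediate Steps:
$O{\left(k,b \right)} = 2 k \left(1266 + k\right)$
$\frac{1}{O{\left(2452,583 \right)}} = \frac{1}{2 \cdot 2452 \left(1266 + 2452\right)} = \frac{1}{2 \cdot 2452 \cdot 3718} = \frac{1}{18233072}$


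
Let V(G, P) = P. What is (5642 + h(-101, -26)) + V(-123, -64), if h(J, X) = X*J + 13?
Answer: 8217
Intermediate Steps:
h(J, X) = 13 + J*X (h(J, X) = J*X + 13 = 13 + J*X)
(5642 + h(-101, -26)) + V(-123, -64) = (5642 + (13 - 101*(-26))) - 64 = (5642 + (13 + 2626)) - 64 = (5642 + 2639) - 64 = 8281 - 64 = 8217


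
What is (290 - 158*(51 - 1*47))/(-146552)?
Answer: 171/73276 ≈ 0.0023336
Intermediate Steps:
(290 - 158*(51 - 1*47))/(-146552) = (290 - 158*(51 - 47))*(-1/146552) = (290 - 158*4)*(-1/146552) = (290 - 632)*(-1/146552) = -342*(-1/146552) = 171/73276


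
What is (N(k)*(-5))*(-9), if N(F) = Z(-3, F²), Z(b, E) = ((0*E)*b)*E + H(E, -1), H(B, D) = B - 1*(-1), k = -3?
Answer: 450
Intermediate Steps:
H(B, D) = 1 + B (H(B, D) = B + 1 = 1 + B)
Z(b, E) = 1 + E (Z(b, E) = ((0*E)*b)*E + (1 + E) = (0*b)*E + (1 + E) = 0*E + (1 + E) = 0 + (1 + E) = 1 + E)
N(F) = 1 + F²
(N(k)*(-5))*(-9) = ((1 + (-3)²)*(-5))*(-9) = ((1 + 9)*(-5))*(-9) = (10*(-5))*(-9) = -50*(-9) = 450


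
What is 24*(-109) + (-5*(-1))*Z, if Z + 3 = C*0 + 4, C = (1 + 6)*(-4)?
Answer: -2611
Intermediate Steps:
C = -28 (C = 7*(-4) = -28)
Z = 1 (Z = -3 + (-28*0 + 4) = -3 + (0 + 4) = -3 + 4 = 1)
24*(-109) + (-5*(-1))*Z = 24*(-109) - 5*(-1)*1 = -2616 + 5*1 = -2616 + 5 = -2611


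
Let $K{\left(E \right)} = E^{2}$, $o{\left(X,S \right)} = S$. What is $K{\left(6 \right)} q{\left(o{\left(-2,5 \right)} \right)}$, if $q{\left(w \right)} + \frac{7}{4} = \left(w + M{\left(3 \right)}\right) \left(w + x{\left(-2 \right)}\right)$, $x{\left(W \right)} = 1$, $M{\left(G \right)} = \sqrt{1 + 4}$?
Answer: $1017 + 216 \sqrt{5} \approx 1500.0$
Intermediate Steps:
$M{\left(G \right)} = \sqrt{5}$
$q{\left(w \right)} = - \frac{7}{4} + \left(1 + w\right) \left(w + \sqrt{5}\right)$ ($q{\left(w \right)} = - \frac{7}{4} + \left(w + \sqrt{5}\right) \left(w + 1\right) = - \frac{7}{4} + \left(w + \sqrt{5}\right) \left(1 + w\right) = - \frac{7}{4} + \left(1 + w\right) \left(w + \sqrt{5}\right)$)
$K{\left(6 \right)} q{\left(o{\left(-2,5 \right)} \right)} = 6^{2} \left(- \frac{7}{4} + 5 + \sqrt{5} + 5^{2} + 5 \sqrt{5}\right) = 36 \left(- \frac{7}{4} + 5 + \sqrt{5} + 25 + 5 \sqrt{5}\right) = 36 \left(\frac{113}{4} + 6 \sqrt{5}\right) = 1017 + 216 \sqrt{5}$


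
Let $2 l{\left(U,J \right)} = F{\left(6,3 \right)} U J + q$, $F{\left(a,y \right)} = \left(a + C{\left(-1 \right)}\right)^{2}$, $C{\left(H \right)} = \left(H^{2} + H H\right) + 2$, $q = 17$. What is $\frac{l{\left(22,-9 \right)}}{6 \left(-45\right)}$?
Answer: $\frac{19783}{540} \approx 36.635$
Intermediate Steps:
$C{\left(H \right)} = 2 + 2 H^{2}$ ($C{\left(H \right)} = \left(H^{2} + H^{2}\right) + 2 = 2 H^{2} + 2 = 2 + 2 H^{2}$)
$F{\left(a,y \right)} = \left(4 + a\right)^{2}$ ($F{\left(a,y \right)} = \left(a + \left(2 + 2 \left(-1\right)^{2}\right)\right)^{2} = \left(a + \left(2 + 2 \cdot 1\right)\right)^{2} = \left(a + \left(2 + 2\right)\right)^{2} = \left(a + 4\right)^{2} = \left(4 + a\right)^{2}$)
$l{\left(U,J \right)} = \frac{17}{2} + 50 J U$ ($l{\left(U,J \right)} = \frac{\left(4 + 6\right)^{2} U J + 17}{2} = \frac{10^{2} U J + 17}{2} = \frac{100 U J + 17}{2} = \frac{100 J U + 17}{2} = \frac{17 + 100 J U}{2} = \frac{17}{2} + 50 J U$)
$\frac{l{\left(22,-9 \right)}}{6 \left(-45\right)} = \frac{\frac{17}{2} + 50 \left(-9\right) 22}{6 \left(-45\right)} = \frac{\frac{17}{2} - 9900}{-270} = \left(- \frac{19783}{2}\right) \left(- \frac{1}{270}\right) = \frac{19783}{540}$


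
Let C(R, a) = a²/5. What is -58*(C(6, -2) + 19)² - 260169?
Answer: -7072683/25 ≈ -2.8291e+5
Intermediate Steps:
C(R, a) = a²/5 (C(R, a) = a²*(⅕) = a²/5)
-58*(C(6, -2) + 19)² - 260169 = -58*((⅕)*(-2)² + 19)² - 260169 = -58*((⅕)*4 + 19)² - 260169 = -58*(⅘ + 19)² - 260169 = -58*(99/5)² - 260169 = -58*9801/25 - 260169 = -568458/25 - 260169 = -7072683/25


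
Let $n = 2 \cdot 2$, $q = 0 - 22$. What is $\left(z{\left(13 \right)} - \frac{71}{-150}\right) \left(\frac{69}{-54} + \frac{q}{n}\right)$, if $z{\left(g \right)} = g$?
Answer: $- \frac{123281}{1350} \approx -91.319$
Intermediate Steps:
$q = -22$
$n = 4$
$\left(z{\left(13 \right)} - \frac{71}{-150}\right) \left(\frac{69}{-54} + \frac{q}{n}\right) = \left(13 - \frac{71}{-150}\right) \left(\frac{69}{-54} - \frac{22}{4}\right) = \left(13 - - \frac{71}{150}\right) \left(69 \left(- \frac{1}{54}\right) - \frac{11}{2}\right) = \left(13 + \frac{71}{150}\right) \left(- \frac{23}{18} - \frac{11}{2}\right) = \frac{2021}{150} \left(- \frac{61}{9}\right) = - \frac{123281}{1350}$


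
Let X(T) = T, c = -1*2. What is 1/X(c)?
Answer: -1/2 ≈ -0.50000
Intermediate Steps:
c = -2
1/X(c) = 1/(-2) = -1/2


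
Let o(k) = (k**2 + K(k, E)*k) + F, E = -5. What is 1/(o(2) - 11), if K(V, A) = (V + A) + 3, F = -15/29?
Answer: -29/218 ≈ -0.13303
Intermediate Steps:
F = -15/29 (F = -15*1/29 = -15/29 ≈ -0.51724)
K(V, A) = 3 + A + V (K(V, A) = (A + V) + 3 = 3 + A + V)
o(k) = -15/29 + k**2 + k*(-2 + k) (o(k) = (k**2 + (3 - 5 + k)*k) - 15/29 = (k**2 + (-2 + k)*k) - 15/29 = (k**2 + k*(-2 + k)) - 15/29 = -15/29 + k**2 + k*(-2 + k))
1/(o(2) - 11) = 1/((-15/29 - 2*2 + 2*2**2) - 11) = 1/((-15/29 - 4 + 2*4) - 11) = 1/((-15/29 - 4 + 8) - 11) = 1/(101/29 - 11) = 1/(-218/29) = -29/218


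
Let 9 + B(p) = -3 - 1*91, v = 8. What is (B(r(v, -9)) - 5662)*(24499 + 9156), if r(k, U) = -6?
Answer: -194021075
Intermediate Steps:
B(p) = -103 (B(p) = -9 + (-3 - 1*91) = -9 + (-3 - 91) = -9 - 94 = -103)
(B(r(v, -9)) - 5662)*(24499 + 9156) = (-103 - 5662)*(24499 + 9156) = -5765*33655 = -194021075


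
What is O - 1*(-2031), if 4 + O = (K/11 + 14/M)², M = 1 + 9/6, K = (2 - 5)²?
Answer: 6256284/3025 ≈ 2068.2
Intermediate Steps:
K = 9 (K = (-3)² = 9)
M = 5/2 (M = 1 + 9*(⅙) = 1 + 3/2 = 5/2 ≈ 2.5000)
O = 112509/3025 (O = -4 + (9/11 + 14/(5/2))² = -4 + (9*(1/11) + 14*(⅖))² = -4 + (9/11 + 28/5)² = -4 + (353/55)² = -4 + 124609/3025 = 112509/3025 ≈ 37.193)
O - 1*(-2031) = 112509/3025 - 1*(-2031) = 112509/3025 + 2031 = 6256284/3025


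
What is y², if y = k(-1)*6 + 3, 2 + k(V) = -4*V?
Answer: 225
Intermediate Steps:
k(V) = -2 - 4*V
y = 15 (y = (-2 - 4*(-1))*6 + 3 = (-2 + 4)*6 + 3 = 2*6 + 3 = 12 + 3 = 15)
y² = 15² = 225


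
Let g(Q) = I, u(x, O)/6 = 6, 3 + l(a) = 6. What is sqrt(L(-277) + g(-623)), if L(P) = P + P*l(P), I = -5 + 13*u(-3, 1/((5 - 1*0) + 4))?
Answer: I*sqrt(645) ≈ 25.397*I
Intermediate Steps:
l(a) = 3 (l(a) = -3 + 6 = 3)
u(x, O) = 36 (u(x, O) = 6*6 = 36)
I = 463 (I = -5 + 13*36 = -5 + 468 = 463)
g(Q) = 463
L(P) = 4*P (L(P) = P + P*3 = P + 3*P = 4*P)
sqrt(L(-277) + g(-623)) = sqrt(4*(-277) + 463) = sqrt(-1108 + 463) = sqrt(-645) = I*sqrt(645)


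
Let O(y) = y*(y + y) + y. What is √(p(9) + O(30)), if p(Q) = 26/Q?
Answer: 4*√1031/3 ≈ 42.812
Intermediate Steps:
O(y) = y + 2*y² (O(y) = y*(2*y) + y = 2*y² + y = y + 2*y²)
√(p(9) + O(30)) = √(26/9 + 30*(1 + 2*30)) = √(26*(⅑) + 30*(1 + 60)) = √(26/9 + 30*61) = √(26/9 + 1830) = √(16496/9) = 4*√1031/3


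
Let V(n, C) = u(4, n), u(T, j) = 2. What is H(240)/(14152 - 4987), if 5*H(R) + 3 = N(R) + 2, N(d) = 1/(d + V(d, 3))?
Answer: -241/11089650 ≈ -2.1732e-5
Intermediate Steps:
V(n, C) = 2
N(d) = 1/(2 + d) (N(d) = 1/(d + 2) = 1/(2 + d))
H(R) = -1/5 + 1/(5*(2 + R)) (H(R) = -3/5 + (1/(2 + R) + 2)/5 = -3/5 + (2 + 1/(2 + R))/5 = -3/5 + (2/5 + 1/(5*(2 + R))) = -1/5 + 1/(5*(2 + R)))
H(240)/(14152 - 4987) = ((-1 - 1*240)/(5*(2 + 240)))/(14152 - 4987) = ((1/5)*(-1 - 240)/242)/9165 = ((1/5)*(1/242)*(-241))*(1/9165) = -241/1210*1/9165 = -241/11089650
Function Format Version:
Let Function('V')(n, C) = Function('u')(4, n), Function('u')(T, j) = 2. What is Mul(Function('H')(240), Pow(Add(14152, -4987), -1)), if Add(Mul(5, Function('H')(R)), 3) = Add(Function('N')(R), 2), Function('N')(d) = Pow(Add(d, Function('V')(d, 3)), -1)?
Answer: Rational(-241, 11089650) ≈ -2.1732e-5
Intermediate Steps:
Function('V')(n, C) = 2
Function('N')(d) = Pow(Add(2, d), -1) (Function('N')(d) = Pow(Add(d, 2), -1) = Pow(Add(2, d), -1))
Function('H')(R) = Add(Rational(-1, 5), Mul(Rational(1, 5), Pow(Add(2, R), -1))) (Function('H')(R) = Add(Rational(-3, 5), Mul(Rational(1, 5), Add(Pow(Add(2, R), -1), 2))) = Add(Rational(-3, 5), Mul(Rational(1, 5), Add(2, Pow(Add(2, R), -1)))) = Add(Rational(-3, 5), Add(Rational(2, 5), Mul(Rational(1, 5), Pow(Add(2, R), -1)))) = Add(Rational(-1, 5), Mul(Rational(1, 5), Pow(Add(2, R), -1))))
Mul(Function('H')(240), Pow(Add(14152, -4987), -1)) = Mul(Mul(Rational(1, 5), Pow(Add(2, 240), -1), Add(-1, Mul(-1, 240))), Pow(Add(14152, -4987), -1)) = Mul(Mul(Rational(1, 5), Pow(242, -1), Add(-1, -240)), Pow(9165, -1)) = Mul(Mul(Rational(1, 5), Rational(1, 242), -241), Rational(1, 9165)) = Mul(Rational(-241, 1210), Rational(1, 9165)) = Rational(-241, 11089650)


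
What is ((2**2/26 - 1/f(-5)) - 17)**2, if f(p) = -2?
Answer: 180625/676 ≈ 267.20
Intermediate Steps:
((2**2/26 - 1/f(-5)) - 17)**2 = ((2**2/26 - 1/(-2)) - 17)**2 = ((4*(1/26) - 1*(-1/2)) - 17)**2 = ((2/13 + 1/2) - 17)**2 = (17/26 - 17)**2 = (-425/26)**2 = 180625/676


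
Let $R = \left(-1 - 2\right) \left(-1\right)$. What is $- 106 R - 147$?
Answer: $-465$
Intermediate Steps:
$R = 3$ ($R = \left(-3\right) \left(-1\right) = 3$)
$- 106 R - 147 = \left(-106\right) 3 - 147 = -318 - 147 = -465$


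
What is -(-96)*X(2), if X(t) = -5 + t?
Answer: -288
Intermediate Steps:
-(-96)*X(2) = -(-96)*(-5 + 2) = -(-96)*(-3) = -1*288 = -288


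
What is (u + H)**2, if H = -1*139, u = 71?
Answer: 4624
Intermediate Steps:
H = -139
(u + H)**2 = (71 - 139)**2 = (-68)**2 = 4624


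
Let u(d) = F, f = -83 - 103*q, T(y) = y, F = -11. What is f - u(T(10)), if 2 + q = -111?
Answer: 11567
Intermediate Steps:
q = -113 (q = -2 - 111 = -113)
f = 11556 (f = -83 - 103*(-113) = -83 + 11639 = 11556)
u(d) = -11
f - u(T(10)) = 11556 - 1*(-11) = 11556 + 11 = 11567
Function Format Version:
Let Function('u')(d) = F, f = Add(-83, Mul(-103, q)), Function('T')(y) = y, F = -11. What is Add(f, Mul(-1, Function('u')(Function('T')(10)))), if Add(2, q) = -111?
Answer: 11567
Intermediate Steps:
q = -113 (q = Add(-2, -111) = -113)
f = 11556 (f = Add(-83, Mul(-103, -113)) = Add(-83, 11639) = 11556)
Function('u')(d) = -11
Add(f, Mul(-1, Function('u')(Function('T')(10)))) = Add(11556, Mul(-1, -11)) = Add(11556, 11) = 11567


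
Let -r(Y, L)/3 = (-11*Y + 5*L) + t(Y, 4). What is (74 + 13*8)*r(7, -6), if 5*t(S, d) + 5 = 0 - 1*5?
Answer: 58206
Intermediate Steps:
t(S, d) = -2 (t(S, d) = -1 + (0 - 1*5)/5 = -1 + (0 - 5)/5 = -1 + (⅕)*(-5) = -1 - 1 = -2)
r(Y, L) = 6 - 15*L + 33*Y (r(Y, L) = -3*((-11*Y + 5*L) - 2) = -3*(-2 - 11*Y + 5*L) = 6 - 15*L + 33*Y)
(74 + 13*8)*r(7, -6) = (74 + 13*8)*(6 - 15*(-6) + 33*7) = (74 + 104)*(6 + 90 + 231) = 178*327 = 58206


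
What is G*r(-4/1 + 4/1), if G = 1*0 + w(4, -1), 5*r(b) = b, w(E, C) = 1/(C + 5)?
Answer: 0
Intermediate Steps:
w(E, C) = 1/(5 + C)
r(b) = b/5
G = ¼ (G = 1*0 + 1/(5 - 1) = 0 + 1/4 = 0 + ¼ = ¼ ≈ 0.25000)
G*r(-4/1 + 4/1) = ((-4/1 + 4/1)/5)/4 = ((-4*1 + 4*1)/5)/4 = ((-4 + 4)/5)/4 = ((⅕)*0)/4 = (¼)*0 = 0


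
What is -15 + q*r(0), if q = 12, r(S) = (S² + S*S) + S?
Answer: -15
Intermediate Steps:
r(S) = S + 2*S² (r(S) = (S² + S²) + S = 2*S² + S = S + 2*S²)
-15 + q*r(0) = -15 + 12*(0*(1 + 2*0)) = -15 + 12*(0*(1 + 0)) = -15 + 12*(0*1) = -15 + 12*0 = -15 + 0 = -15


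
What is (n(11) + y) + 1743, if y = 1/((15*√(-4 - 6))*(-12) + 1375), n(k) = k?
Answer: 31075629/17717 + 36*I*√10/442925 ≈ 1754.0 + 0.00025702*I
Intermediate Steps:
y = 1/(1375 - 180*I*√10) (y = 1/((15*√(-10))*(-12) + 1375) = 1/((15*(I*√10))*(-12) + 1375) = 1/((15*I*√10)*(-12) + 1375) = 1/(-180*I*√10 + 1375) = 1/(1375 - 180*I*√10) ≈ 0.00062087 + 0.00025702*I)
(n(11) + y) + 1743 = (11 + (11/17717 + 36*I*√10/442925)) + 1743 = (194898/17717 + 36*I*√10/442925) + 1743 = 31075629/17717 + 36*I*√10/442925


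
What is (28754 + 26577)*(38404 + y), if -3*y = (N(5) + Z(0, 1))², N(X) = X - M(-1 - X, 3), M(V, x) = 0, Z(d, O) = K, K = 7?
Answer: 2122275836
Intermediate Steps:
Z(d, O) = 7
N(X) = X (N(X) = X - 1*0 = X + 0 = X)
y = -48 (y = -(5 + 7)²/3 = -⅓*12² = -⅓*144 = -48)
(28754 + 26577)*(38404 + y) = (28754 + 26577)*(38404 - 48) = 55331*38356 = 2122275836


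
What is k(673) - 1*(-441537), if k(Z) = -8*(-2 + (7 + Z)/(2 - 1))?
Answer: 436113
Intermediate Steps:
k(Z) = -40 - 8*Z (k(Z) = -8*(-2 + (7 + Z)/1) = -8*(-2 + (7 + Z)*1) = -8*(-2 + (7 + Z)) = -8*(5 + Z) = -40 - 8*Z)
k(673) - 1*(-441537) = (-40 - 8*673) - 1*(-441537) = (-40 - 5384) + 441537 = -5424 + 441537 = 436113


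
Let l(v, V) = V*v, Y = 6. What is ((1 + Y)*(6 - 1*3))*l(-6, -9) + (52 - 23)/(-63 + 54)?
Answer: 10177/9 ≈ 1130.8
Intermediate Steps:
((1 + Y)*(6 - 1*3))*l(-6, -9) + (52 - 23)/(-63 + 54) = ((1 + 6)*(6 - 1*3))*(-9*(-6)) + (52 - 23)/(-63 + 54) = (7*(6 - 3))*54 + 29/(-9) = (7*3)*54 + 29*(-⅑) = 21*54 - 29/9 = 1134 - 29/9 = 10177/9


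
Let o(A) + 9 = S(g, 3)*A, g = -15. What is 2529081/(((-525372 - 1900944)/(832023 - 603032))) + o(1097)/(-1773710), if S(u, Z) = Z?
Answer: -171203453152269087/717263492060 ≈ -2.3869e+5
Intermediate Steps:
o(A) = -9 + 3*A
2529081/(((-525372 - 1900944)/(832023 - 603032))) + o(1097)/(-1773710) = 2529081/(((-525372 - 1900944)/(832023 - 603032))) + (-9 + 3*1097)/(-1773710) = 2529081/((-2426316/228991)) + (-9 + 3291)*(-1/1773710) = 2529081/((-2426316*1/228991)) + 3282*(-1/1773710) = 2529081/(-2426316/228991) - 1641/886855 = 2529081*(-228991/2426316) - 1641/886855 = -193045595757/808772 - 1641/886855 = -171203453152269087/717263492060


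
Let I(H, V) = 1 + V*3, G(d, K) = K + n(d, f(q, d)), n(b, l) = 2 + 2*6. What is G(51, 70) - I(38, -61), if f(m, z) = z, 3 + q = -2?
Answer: 266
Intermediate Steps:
q = -5 (q = -3 - 2 = -5)
n(b, l) = 14 (n(b, l) = 2 + 12 = 14)
G(d, K) = 14 + K (G(d, K) = K + 14 = 14 + K)
I(H, V) = 1 + 3*V
G(51, 70) - I(38, -61) = (14 + 70) - (1 + 3*(-61)) = 84 - (1 - 183) = 84 - 1*(-182) = 84 + 182 = 266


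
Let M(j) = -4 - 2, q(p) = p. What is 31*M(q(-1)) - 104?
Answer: -290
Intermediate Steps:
M(j) = -6
31*M(q(-1)) - 104 = 31*(-6) - 104 = -186 - 104 = -290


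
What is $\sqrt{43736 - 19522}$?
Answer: $\sqrt{24214} \approx 155.61$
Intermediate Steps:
$\sqrt{43736 - 19522} = \sqrt{24214}$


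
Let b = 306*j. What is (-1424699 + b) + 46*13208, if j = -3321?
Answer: -1833357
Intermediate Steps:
b = -1016226 (b = 306*(-3321) = -1016226)
(-1424699 + b) + 46*13208 = (-1424699 - 1016226) + 46*13208 = -2440925 + 607568 = -1833357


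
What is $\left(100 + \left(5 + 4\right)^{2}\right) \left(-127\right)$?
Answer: $-22987$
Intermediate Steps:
$\left(100 + \left(5 + 4\right)^{2}\right) \left(-127\right) = \left(100 + 9^{2}\right) \left(-127\right) = \left(100 + 81\right) \left(-127\right) = 181 \left(-127\right) = -22987$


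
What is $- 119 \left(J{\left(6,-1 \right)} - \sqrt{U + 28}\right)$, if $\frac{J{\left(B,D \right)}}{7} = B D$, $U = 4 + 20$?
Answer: $4998 + 238 \sqrt{13} \approx 5856.1$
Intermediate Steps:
$U = 24$
$J{\left(B,D \right)} = 7 B D$
$- 119 \left(J{\left(6,-1 \right)} - \sqrt{U + 28}\right) = - 119 \left(7 \cdot 6 \left(-1\right) - \sqrt{24 + 28}\right) = - 119 \left(-42 - \sqrt{52}\right) = - 119 \left(-42 - 2 \sqrt{13}\right) = 4998 + 238 \sqrt{13}$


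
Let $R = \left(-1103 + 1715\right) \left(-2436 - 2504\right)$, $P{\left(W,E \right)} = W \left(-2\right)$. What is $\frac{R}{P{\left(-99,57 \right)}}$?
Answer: $- \frac{167960}{11} \approx -15269.0$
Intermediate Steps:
$P{\left(W,E \right)} = - 2 W$
$R = -3023280$ ($R = 612 \left(-4940\right) = -3023280$)
$\frac{R}{P{\left(-99,57 \right)}} = - \frac{3023280}{\left(-2\right) \left(-99\right)} = - \frac{3023280}{198} = \left(-3023280\right) \frac{1}{198} = - \frac{167960}{11}$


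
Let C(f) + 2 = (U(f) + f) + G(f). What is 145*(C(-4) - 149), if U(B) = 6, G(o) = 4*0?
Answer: -21605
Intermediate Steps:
G(o) = 0
C(f) = 4 + f (C(f) = -2 + ((6 + f) + 0) = -2 + (6 + f) = 4 + f)
145*(C(-4) - 149) = 145*((4 - 4) - 149) = 145*(0 - 149) = 145*(-149) = -21605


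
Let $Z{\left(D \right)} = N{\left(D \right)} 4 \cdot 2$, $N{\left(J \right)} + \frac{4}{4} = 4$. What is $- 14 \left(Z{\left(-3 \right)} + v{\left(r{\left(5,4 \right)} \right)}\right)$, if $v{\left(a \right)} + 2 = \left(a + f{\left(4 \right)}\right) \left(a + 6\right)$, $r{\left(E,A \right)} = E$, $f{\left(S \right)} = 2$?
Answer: $-1386$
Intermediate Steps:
$N{\left(J \right)} = 3$ ($N{\left(J \right)} = -1 + 4 = 3$)
$v{\left(a \right)} = -2 + \left(2 + a\right) \left(6 + a\right)$ ($v{\left(a \right)} = -2 + \left(a + 2\right) \left(a + 6\right) = -2 + \left(2 + a\right) \left(6 + a\right)$)
$Z{\left(D \right)} = 24$ ($Z{\left(D \right)} = 3 \cdot 4 \cdot 2 = 12 \cdot 2 = 24$)
$- 14 \left(Z{\left(-3 \right)} + v{\left(r{\left(5,4 \right)} \right)}\right) = - 14 \left(24 + \left(10 + 5^{2} + 8 \cdot 5\right)\right) = - 14 \left(24 + \left(10 + 25 + 40\right)\right) = - 14 \left(24 + 75\right) = \left(-14\right) 99 = -1386$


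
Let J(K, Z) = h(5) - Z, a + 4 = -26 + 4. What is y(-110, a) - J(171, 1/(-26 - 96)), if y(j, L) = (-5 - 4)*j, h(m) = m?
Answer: 120169/122 ≈ 984.99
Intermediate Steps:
a = -26 (a = -4 + (-26 + 4) = -4 - 22 = -26)
y(j, L) = -9*j
J(K, Z) = 5 - Z
y(-110, a) - J(171, 1/(-26 - 96)) = -9*(-110) - (5 - 1/(-26 - 96)) = 990 - (5 - 1/(-122)) = 990 - (5 - 1*(-1/122)) = 990 - (5 + 1/122) = 990 - 1*611/122 = 990 - 611/122 = 120169/122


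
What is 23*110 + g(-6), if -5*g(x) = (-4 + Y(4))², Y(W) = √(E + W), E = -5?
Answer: 2527 + 8*I/5 ≈ 2527.0 + 1.6*I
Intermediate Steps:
Y(W) = √(-5 + W)
g(x) = -(-4 + I)²/5 (g(x) = -(-4 + √(-5 + 4))²/5 = -(-4 + √(-1))²/5 = -(-4 + I)²/5)
23*110 + g(-6) = 23*110 + (-3 + 8*I/5) = 2530 + (-3 + 8*I/5) = 2527 + 8*I/5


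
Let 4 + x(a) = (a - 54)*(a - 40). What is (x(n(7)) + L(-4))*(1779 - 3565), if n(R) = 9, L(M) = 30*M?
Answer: -2270006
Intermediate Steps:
x(a) = -4 + (-54 + a)*(-40 + a) (x(a) = -4 + (a - 54)*(a - 40) = -4 + (-54 + a)*(-40 + a))
(x(n(7)) + L(-4))*(1779 - 3565) = ((2156 + 9² - 94*9) + 30*(-4))*(1779 - 3565) = ((2156 + 81 - 846) - 120)*(-1786) = (1391 - 120)*(-1786) = 1271*(-1786) = -2270006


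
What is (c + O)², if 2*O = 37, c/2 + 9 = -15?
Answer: 3481/4 ≈ 870.25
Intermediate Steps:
c = -48 (c = -18 + 2*(-15) = -18 - 30 = -48)
O = 37/2 (O = (½)*37 = 37/2 ≈ 18.500)
(c + O)² = (-48 + 37/2)² = (-59/2)² = 3481/4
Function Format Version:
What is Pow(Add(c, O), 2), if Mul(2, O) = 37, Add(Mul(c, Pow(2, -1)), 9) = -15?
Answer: Rational(3481, 4) ≈ 870.25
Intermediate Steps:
c = -48 (c = Add(-18, Mul(2, -15)) = Add(-18, -30) = -48)
O = Rational(37, 2) (O = Mul(Rational(1, 2), 37) = Rational(37, 2) ≈ 18.500)
Pow(Add(c, O), 2) = Pow(Add(-48, Rational(37, 2)), 2) = Pow(Rational(-59, 2), 2) = Rational(3481, 4)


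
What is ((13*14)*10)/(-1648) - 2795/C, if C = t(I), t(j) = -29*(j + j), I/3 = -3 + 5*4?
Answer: -97175/609348 ≈ -0.15947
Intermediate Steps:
I = 51 (I = 3*(-3 + 5*4) = 3*(-3 + 20) = 3*17 = 51)
t(j) = -58*j
C = -2958 (C = -58*51 = -2958)
((13*14)*10)/(-1648) - 2795/C = ((13*14)*10)/(-1648) - 2795/(-2958) = (182*10)*(-1/1648) - 2795*(-1/2958) = 1820*(-1/1648) + 2795/2958 = -455/412 + 2795/2958 = -97175/609348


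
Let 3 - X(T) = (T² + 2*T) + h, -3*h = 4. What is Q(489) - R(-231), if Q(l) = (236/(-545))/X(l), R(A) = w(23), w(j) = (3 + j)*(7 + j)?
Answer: -76548181923/98138695 ≈ -780.00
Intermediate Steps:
h = -4/3 (h = -⅓*4 = -4/3 ≈ -1.3333)
X(T) = 13/3 - T² - 2*T (X(T) = 3 - ((T² + 2*T) - 4/3) = 3 - (-4/3 + T² + 2*T) = 3 + (4/3 - T² - 2*T) = 13/3 - T² - 2*T)
R(A) = 780 (R(A) = 21 + 23² + 10*23 = 21 + 529 + 230 = 780)
Q(l) = -236/(545*(13/3 - l² - 2*l)) (Q(l) = (236/(-545))/(13/3 - l² - 2*l) = (236*(-1/545))/(13/3 - l² - 2*l) = -236/(545*(13/3 - l² - 2*l)))
Q(489) - R(-231) = 708/(545*(-13 + 3*489² + 6*489)) - 1*780 = 708/(545*(-13 + 3*239121 + 2934)) - 780 = 708/(545*(-13 + 717363 + 2934)) - 780 = (708/545)/720284 - 780 = (708/545)*(1/720284) - 780 = 177/98138695 - 780 = -76548181923/98138695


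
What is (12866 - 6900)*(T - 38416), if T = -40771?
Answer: -472429642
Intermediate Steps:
(12866 - 6900)*(T - 38416) = (12866 - 6900)*(-40771 - 38416) = 5966*(-79187) = -472429642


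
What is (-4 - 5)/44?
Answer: -9/44 ≈ -0.20455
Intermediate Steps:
(-4 - 5)/44 = (1/44)*(-9) = -9/44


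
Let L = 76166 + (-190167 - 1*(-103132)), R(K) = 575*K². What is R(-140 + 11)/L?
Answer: -3189525/3623 ≈ -880.35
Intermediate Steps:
L = -10869 (L = 76166 + (-190167 + 103132) = 76166 - 87035 = -10869)
R(-140 + 11)/L = (575*(-140 + 11)²)/(-10869) = (575*(-129)²)*(-1/10869) = (575*16641)*(-1/10869) = 9568575*(-1/10869) = -3189525/3623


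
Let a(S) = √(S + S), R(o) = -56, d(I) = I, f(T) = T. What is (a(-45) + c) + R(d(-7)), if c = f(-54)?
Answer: -110 + 3*I*√10 ≈ -110.0 + 9.4868*I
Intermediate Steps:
a(S) = √2*√S (a(S) = √(2*S) = √2*√S)
c = -54
(a(-45) + c) + R(d(-7)) = (√2*√(-45) - 54) - 56 = (√2*(3*I*√5) - 54) - 56 = (3*I*√10 - 54) - 56 = (-54 + 3*I*√10) - 56 = -110 + 3*I*√10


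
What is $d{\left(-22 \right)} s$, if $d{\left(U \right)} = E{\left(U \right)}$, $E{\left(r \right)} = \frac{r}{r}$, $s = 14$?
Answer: $14$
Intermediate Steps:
$E{\left(r \right)} = 1$
$d{\left(U \right)} = 1$
$d{\left(-22 \right)} s = 1 \cdot 14 = 14$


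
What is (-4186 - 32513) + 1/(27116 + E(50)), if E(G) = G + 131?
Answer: -1001772602/27297 ≈ -36699.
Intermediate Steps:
E(G) = 131 + G
(-4186 - 32513) + 1/(27116 + E(50)) = (-4186 - 32513) + 1/(27116 + (131 + 50)) = -36699 + 1/(27116 + 181) = -36699 + 1/27297 = -1001772602/27297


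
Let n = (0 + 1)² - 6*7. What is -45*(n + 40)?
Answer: 45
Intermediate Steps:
n = -41 (n = 1² - 42 = 1 - 42 = -41)
-45*(n + 40) = -45*(-41 + 40) = -45*(-1) = 45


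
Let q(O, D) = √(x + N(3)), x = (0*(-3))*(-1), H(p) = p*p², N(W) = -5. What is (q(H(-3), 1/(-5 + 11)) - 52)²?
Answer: (52 - I*√5)² ≈ 2699.0 - 232.55*I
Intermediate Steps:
H(p) = p³
x = 0 (x = 0*(-1) = 0)
q(O, D) = I*√5 (q(O, D) = √(0 - 5) = √(-5) = I*√5)
(q(H(-3), 1/(-5 + 11)) - 52)² = (I*√5 - 52)² = (-52 + I*√5)²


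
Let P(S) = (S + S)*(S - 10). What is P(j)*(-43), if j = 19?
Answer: -14706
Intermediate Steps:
P(S) = 2*S*(-10 + S) (P(S) = (2*S)*(-10 + S) = 2*S*(-10 + S))
P(j)*(-43) = (2*19*(-10 + 19))*(-43) = (2*19*9)*(-43) = 342*(-43) = -14706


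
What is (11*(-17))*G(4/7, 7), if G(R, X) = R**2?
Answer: -2992/49 ≈ -61.061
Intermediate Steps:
(11*(-17))*G(4/7, 7) = (11*(-17))*(4/7)**2 = -187*(4*(1/7))**2 = -187*(4/7)**2 = -187*16/49 = -2992/49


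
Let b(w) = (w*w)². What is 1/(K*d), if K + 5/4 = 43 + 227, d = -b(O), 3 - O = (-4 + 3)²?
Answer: -1/4300 ≈ -0.00023256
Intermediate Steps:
O = 2 (O = 3 - (-4 + 3)² = 3 - 1*(-1)² = 3 - 1*1 = 3 - 1 = 2)
b(w) = w⁴ (b(w) = (w²)² = w⁴)
d = -16 (d = -1*2⁴ = -1*16 = -16)
K = 1075/4 (K = -5/4 + (43 + 227) = -5/4 + 270 = 1075/4 ≈ 268.75)
1/(K*d) = 1/((1075/4)*(-16)) = 1/(-4300) = -1/4300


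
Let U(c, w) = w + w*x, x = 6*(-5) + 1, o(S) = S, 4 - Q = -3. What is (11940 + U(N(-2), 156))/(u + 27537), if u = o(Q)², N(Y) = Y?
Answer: 3786/13793 ≈ 0.27449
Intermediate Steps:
Q = 7 (Q = 4 - 1*(-3) = 4 + 3 = 7)
x = -29 (x = -30 + 1 = -29)
U(c, w) = -28*w (U(c, w) = w + w*(-29) = w - 29*w = -28*w)
u = 49 (u = 7² = 49)
(11940 + U(N(-2), 156))/(u + 27537) = (11940 - 28*156)/(49 + 27537) = (11940 - 4368)/27586 = 7572*(1/27586) = 3786/13793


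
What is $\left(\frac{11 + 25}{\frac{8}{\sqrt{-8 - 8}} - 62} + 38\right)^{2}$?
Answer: $\frac{323963920}{231361} + \frac{323982 i}{231361} \approx 1400.3 + 1.4003 i$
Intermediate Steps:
$\left(\frac{11 + 25}{\frac{8}{\sqrt{-8 - 8}} - 62} + 38\right)^{2} = \left(\frac{36}{\frac{8}{\sqrt{-16}} - 62} + 38\right)^{2} = \left(\frac{36}{\frac{8}{4 i} - 62} + 38\right)^{2} = \left(\frac{36}{8 \left(- \frac{i}{4}\right) - 62} + 38\right)^{2} = \left(\frac{36}{- 2 i - 62} + 38\right)^{2} = \left(\frac{36}{-62 - 2 i} + 38\right)^{2} = \left(36 \frac{-62 + 2 i}{3848} + 38\right)^{2} = \left(\frac{9 \left(-62 + 2 i\right)}{962} + 38\right)^{2} = \left(38 + \frac{9 \left(-62 + 2 i\right)}{962}\right)^{2}$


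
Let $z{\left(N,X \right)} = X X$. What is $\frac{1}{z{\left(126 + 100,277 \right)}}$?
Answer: $\frac{1}{76729} \approx 1.3033 \cdot 10^{-5}$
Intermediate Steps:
$z{\left(N,X \right)} = X^{2}$
$\frac{1}{z{\left(126 + 100,277 \right)}} = \frac{1}{277^{2}} = \frac{1}{76729}$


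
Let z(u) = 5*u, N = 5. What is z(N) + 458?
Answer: 483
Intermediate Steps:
z(N) + 458 = 5*5 + 458 = 25 + 458 = 483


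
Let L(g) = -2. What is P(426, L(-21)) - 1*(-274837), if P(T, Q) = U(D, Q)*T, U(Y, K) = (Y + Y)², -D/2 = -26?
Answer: 4882453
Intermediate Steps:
D = 52 (D = -2*(-26) = 52)
U(Y, K) = 4*Y² (U(Y, K) = (2*Y)² = 4*Y²)
P(T, Q) = 10816*T (P(T, Q) = (4*52²)*T = (4*2704)*T = 10816*T)
P(426, L(-21)) - 1*(-274837) = 10816*426 - 1*(-274837) = 4607616 + 274837 = 4882453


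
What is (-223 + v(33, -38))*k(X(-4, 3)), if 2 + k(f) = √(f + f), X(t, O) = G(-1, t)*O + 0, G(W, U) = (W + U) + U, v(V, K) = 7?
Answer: 432 - 648*I*√6 ≈ 432.0 - 1587.3*I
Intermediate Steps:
G(W, U) = W + 2*U (G(W, U) = (U + W) + U = W + 2*U)
X(t, O) = O*(-1 + 2*t) (X(t, O) = (-1 + 2*t)*O + 0 = O*(-1 + 2*t) + 0 = O*(-1 + 2*t))
k(f) = -2 + √2*√f (k(f) = -2 + √(f + f) = -2 + √(2*f) = -2 + √2*√f)
(-223 + v(33, -38))*k(X(-4, 3)) = (-223 + 7)*(-2 + √2*√(3*(-1 + 2*(-4)))) = -216*(-2 + √2*√(3*(-1 - 8))) = -216*(-2 + √2*√(3*(-9))) = -216*(-2 + √2*√(-27)) = -216*(-2 + √2*(3*I*√3)) = -216*(-2 + 3*I*√6) = 432 - 648*I*√6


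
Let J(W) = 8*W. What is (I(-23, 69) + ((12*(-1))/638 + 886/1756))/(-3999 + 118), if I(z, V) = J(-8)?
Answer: 17789199/1086998242 ≈ 0.016365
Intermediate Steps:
I(z, V) = -64 (I(z, V) = 8*(-8) = -64)
(I(-23, 69) + ((12*(-1))/638 + 886/1756))/(-3999 + 118) = (-64 + ((12*(-1))/638 + 886/1756))/(-3999 + 118) = (-64 + (-12*1/638 + 886*(1/1756)))/(-3881) = (-64 + (-6/319 + 443/878))*(-1/3881) = (-64 + 136049/280082)*(-1/3881) = -17789199/280082*(-1/3881) = 17789199/1086998242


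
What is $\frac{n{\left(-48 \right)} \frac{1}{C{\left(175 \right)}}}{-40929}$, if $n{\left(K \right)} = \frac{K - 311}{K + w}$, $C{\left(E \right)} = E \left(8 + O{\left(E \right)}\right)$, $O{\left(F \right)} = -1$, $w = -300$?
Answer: $- \frac{359}{17448032700} \approx -2.0575 \cdot 10^{-8}$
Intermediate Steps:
$C{\left(E \right)} = 7 E$ ($C{\left(E \right)} = E \left(8 - 1\right) = E 7 = 7 E$)
$n{\left(K \right)} = \frac{-311 + K}{-300 + K}$ ($n{\left(K \right)} = \frac{K - 311}{K - 300} = \frac{-311 + K}{-300 + K}$)
$\frac{n{\left(-48 \right)} \frac{1}{C{\left(175 \right)}}}{-40929} = \frac{\frac{-311 - 48}{-300 - 48} \frac{1}{7 \cdot 175}}{-40929} = \frac{\frac{1}{-348} \left(-359\right)}{1225} \left(- \frac{1}{40929}\right) = \left(- \frac{1}{348}\right) \left(-359\right) \frac{1}{1225} \left(- \frac{1}{40929}\right) = \frac{359}{348} \cdot \frac{1}{1225} \left(- \frac{1}{40929}\right) = \frac{359}{426300} \left(- \frac{1}{40929}\right) = - \frac{359}{17448032700}$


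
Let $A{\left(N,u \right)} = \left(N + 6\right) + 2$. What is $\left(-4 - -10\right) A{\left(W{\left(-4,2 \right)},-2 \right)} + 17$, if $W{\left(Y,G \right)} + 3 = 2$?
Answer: $59$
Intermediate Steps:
$W{\left(Y,G \right)} = -1$ ($W{\left(Y,G \right)} = -3 + 2 = -1$)
$A{\left(N,u \right)} = 8 + N$ ($A{\left(N,u \right)} = \left(6 + N\right) + 2 = 8 + N$)
$\left(-4 - -10\right) A{\left(W{\left(-4,2 \right)},-2 \right)} + 17 = \left(-4 - -10\right) \left(8 - 1\right) + 17 = \left(-4 + 10\right) 7 + 17 = 6 \cdot 7 + 17 = 42 + 17 = 59$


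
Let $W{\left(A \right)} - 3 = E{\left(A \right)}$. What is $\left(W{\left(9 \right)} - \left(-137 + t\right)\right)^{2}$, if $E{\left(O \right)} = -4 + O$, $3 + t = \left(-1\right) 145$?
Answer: $85849$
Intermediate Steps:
$t = -148$ ($t = -3 - 145 = -148$)
$W{\left(A \right)} = -1 + A$ ($W{\left(A \right)} = 3 + \left(-4 + A\right) = -1 + A$)
$\left(W{\left(9 \right)} - \left(-137 + t\right)\right)^{2} = \left(\left(-1 + 9\right) + \left(137 - -148\right)\right)^{2} = \left(8 + \left(137 + 148\right)\right)^{2} = \left(8 + 285\right)^{2} = 293^{2} = 85849$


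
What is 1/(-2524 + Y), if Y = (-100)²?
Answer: 1/7476 ≈ 0.00013376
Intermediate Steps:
Y = 10000
1/(-2524 + Y) = 1/(-2524 + 10000) = 1/7476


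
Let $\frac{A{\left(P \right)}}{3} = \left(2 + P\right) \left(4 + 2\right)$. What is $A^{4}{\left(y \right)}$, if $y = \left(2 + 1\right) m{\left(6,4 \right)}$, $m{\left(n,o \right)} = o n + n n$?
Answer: $115179601694976$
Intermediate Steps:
$m{\left(n,o \right)} = n^{2} + n o$ ($m{\left(n,o \right)} = n o + n^{2} = n^{2} + n o$)
$y = 180$ ($y = \left(2 + 1\right) 6 \left(6 + 4\right) = 3 \cdot 6 \cdot 10 = 3 \cdot 60 = 180$)
$A{\left(P \right)} = 36 + 18 P$ ($A{\left(P \right)} = 3 \left(2 + P\right) \left(4 + 2\right) = 3 \left(2 + P\right) 6 = 3 \left(12 + 6 P\right) = 36 + 18 P$)
$A^{4}{\left(y \right)} = \left(36 + 18 \cdot 180\right)^{4} = \left(36 + 3240\right)^{4} = 3276^{4} = 115179601694976$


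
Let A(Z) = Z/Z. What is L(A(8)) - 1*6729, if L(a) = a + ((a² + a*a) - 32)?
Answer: -6758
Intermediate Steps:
A(Z) = 1
L(a) = -32 + a + 2*a² (L(a) = a + ((a² + a²) - 32) = a + (2*a² - 32) = a + (-32 + 2*a²) = -32 + a + 2*a²)
L(A(8)) - 1*6729 = (-32 + 1 + 2*1²) - 1*6729 = (-32 + 1 + 2*1) - 6729 = (-32 + 1 + 2) - 6729 = -29 - 6729 = -6758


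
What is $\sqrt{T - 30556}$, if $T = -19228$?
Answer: $14 i \sqrt{254} \approx 223.12 i$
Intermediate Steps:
$\sqrt{T - 30556} = \sqrt{-19228 - 30556} = \sqrt{-49784} = 14 i \sqrt{254}$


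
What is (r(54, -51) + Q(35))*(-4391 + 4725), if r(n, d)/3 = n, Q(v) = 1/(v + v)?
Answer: 1893947/35 ≈ 54113.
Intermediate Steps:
Q(v) = 1/(2*v)
r(n, d) = 3*n
(r(54, -51) + Q(35))*(-4391 + 4725) = (3*54 + (1/2)/35)*(-4391 + 4725) = (162 + (1/2)*(1/35))*334 = (162 + 1/70)*334 = (11341/70)*334 = 1893947/35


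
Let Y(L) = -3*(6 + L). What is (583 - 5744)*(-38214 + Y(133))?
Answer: 199374591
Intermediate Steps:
Y(L) = -18 - 3*L
(583 - 5744)*(-38214 + Y(133)) = (583 - 5744)*(-38214 + (-18 - 3*133)) = -5161*(-38214 + (-18 - 399)) = -5161*(-38214 - 417) = -5161*(-38631) = 199374591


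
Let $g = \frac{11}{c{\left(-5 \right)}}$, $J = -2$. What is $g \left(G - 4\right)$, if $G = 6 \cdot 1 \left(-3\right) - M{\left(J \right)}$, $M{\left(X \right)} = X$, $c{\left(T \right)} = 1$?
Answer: $-220$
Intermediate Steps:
$G = -16$ ($G = 6 \cdot 1 \left(-3\right) - -2 = 6 \left(-3\right) + 2 = -18 + 2 = -16$)
$g = 11$ ($g = \frac{11}{1} = 11 \cdot 1 = 11$)
$g \left(G - 4\right) = 11 \left(-16 - 4\right) = 11 \left(-20\right) = -220$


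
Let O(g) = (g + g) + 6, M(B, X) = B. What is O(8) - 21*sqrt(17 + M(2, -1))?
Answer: 22 - 21*sqrt(19) ≈ -69.537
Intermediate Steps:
O(g) = 6 + 2*g (O(g) = 2*g + 6 = 6 + 2*g)
O(8) - 21*sqrt(17 + M(2, -1)) = (6 + 2*8) - 21*sqrt(17 + 2) = (6 + 16) - 21*sqrt(19) = 22 - 21*sqrt(19)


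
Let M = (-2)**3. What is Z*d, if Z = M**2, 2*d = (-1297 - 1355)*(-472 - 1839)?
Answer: 196120704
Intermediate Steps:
M = -8
d = 3064386 (d = ((-1297 - 1355)*(-472 - 1839))/2 = (-2652*(-2311))/2 = (1/2)*6128772 = 3064386)
Z = 64 (Z = (-8)**2 = 64)
Z*d = 64*3064386 = 196120704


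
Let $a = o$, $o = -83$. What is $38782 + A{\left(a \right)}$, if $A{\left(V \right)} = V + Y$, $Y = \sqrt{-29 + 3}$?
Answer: $38699 + i \sqrt{26} \approx 38699.0 + 5.099 i$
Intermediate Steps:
$Y = i \sqrt{26}$ ($Y = \sqrt{-26} = i \sqrt{26} \approx 5.099 i$)
$a = -83$
$A{\left(V \right)} = V + i \sqrt{26}$
$38782 + A{\left(a \right)} = 38782 - \left(83 - i \sqrt{26}\right) = 38699 + i \sqrt{26}$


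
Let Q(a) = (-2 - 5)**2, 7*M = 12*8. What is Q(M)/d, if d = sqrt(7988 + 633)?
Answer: 49*sqrt(8621)/8621 ≈ 0.52774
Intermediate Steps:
M = 96/7 (M = (12*8)/7 = (1/7)*96 = 96/7 ≈ 13.714)
Q(a) = 49 (Q(a) = (-7)**2 = 49)
d = sqrt(8621) ≈ 92.849
Q(M)/d = 49/(sqrt(8621)) = 49*(sqrt(8621)/8621) = 49*sqrt(8621)/8621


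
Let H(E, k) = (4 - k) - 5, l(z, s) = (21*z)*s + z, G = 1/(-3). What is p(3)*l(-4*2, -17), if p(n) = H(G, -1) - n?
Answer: -8544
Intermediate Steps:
G = -⅓ ≈ -0.33333
l(z, s) = z + 21*s*z (l(z, s) = 21*s*z + z = z + 21*s*z)
H(E, k) = -1 - k
p(n) = -n (p(n) = (-1 - 1*(-1)) - n = (-1 + 1) - n = 0 - n = -n)
p(3)*l(-4*2, -17) = (-1*3)*((-4*2)*(1 + 21*(-17))) = -(-24)*(1 - 357) = -(-24)*(-356) = -3*2848 = -8544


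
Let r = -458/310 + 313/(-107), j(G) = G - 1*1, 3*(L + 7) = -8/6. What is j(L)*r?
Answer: 5549368/149265 ≈ 37.178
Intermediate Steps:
L = -67/9 (L = -7 + (-8/6)/3 = -7 + (-8*1/6)/3 = -7 + (1/3)*(-4/3) = -7 - 4/9 = -67/9 ≈ -7.4444)
j(G) = -1 + G (j(G) = G - 1 = -1 + G)
r = -73018/16585 (r = -458*1/310 + 313*(-1/107) = -229/155 - 313/107 = -73018/16585 ≈ -4.4026)
j(L)*r = (-1 - 67/9)*(-73018/16585) = -76/9*(-73018/16585) = 5549368/149265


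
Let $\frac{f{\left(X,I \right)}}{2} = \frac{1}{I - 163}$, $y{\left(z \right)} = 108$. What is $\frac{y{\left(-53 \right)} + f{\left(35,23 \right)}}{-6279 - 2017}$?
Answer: $- \frac{7559}{580720} \approx -0.013017$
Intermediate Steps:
$f{\left(X,I \right)} = \frac{2}{-163 + I}$ ($f{\left(X,I \right)} = \frac{2}{I - 163} = \frac{2}{-163 + I}$)
$\frac{y{\left(-53 \right)} + f{\left(35,23 \right)}}{-6279 - 2017} = \frac{108 + \frac{2}{-163 + 23}}{-6279 - 2017} = \frac{108 + \frac{2}{-140}}{-8296} = \left(108 + 2 \left(- \frac{1}{140}\right)\right) \left(- \frac{1}{8296}\right) = \left(108 - \frac{1}{70}\right) \left(- \frac{1}{8296}\right) = \frac{7559}{70} \left(- \frac{1}{8296}\right) = - \frac{7559}{580720}$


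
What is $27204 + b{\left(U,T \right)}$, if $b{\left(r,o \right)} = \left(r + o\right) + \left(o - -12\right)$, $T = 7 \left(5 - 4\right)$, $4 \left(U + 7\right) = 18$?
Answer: $\frac{54455}{2} \approx 27228.0$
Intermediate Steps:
$U = - \frac{5}{2}$ ($U = -7 + \frac{1}{4} \cdot 18 = -7 + \frac{9}{2} = - \frac{5}{2} \approx -2.5$)
$T = 7$ ($T = 7 \cdot 1 = 7$)
$b{\left(r,o \right)} = 12 + r + 2 o$ ($b{\left(r,o \right)} = \left(o + r\right) + \left(o + 12\right) = \left(o + r\right) + \left(12 + o\right) = 12 + r + 2 o$)
$27204 + b{\left(U,T \right)} = 27204 + \left(12 - \frac{5}{2} + 2 \cdot 7\right) = 27204 + \left(12 - \frac{5}{2} + 14\right) = 27204 + \frac{47}{2} = \frac{54455}{2}$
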